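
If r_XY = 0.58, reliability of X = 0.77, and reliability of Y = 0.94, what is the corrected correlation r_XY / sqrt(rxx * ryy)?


r_corrected = rxy / sqrt(rxx * ryy)
= 0.58 / sqrt(0.77 * 0.94)
= 0.58 / sqrt(0.7238)
= 0.58 / 0.850764
r_corrected = 0.6817

0.6817


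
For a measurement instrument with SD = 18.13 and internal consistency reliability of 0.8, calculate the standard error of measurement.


SEM = SD * sqrt(1 - rxx)
SEM = 18.13 * sqrt(1 - 0.8)
SEM = 18.13 * sqrt(0.2) = 18.13 * 0.447214
SEM = 8.108

8.108


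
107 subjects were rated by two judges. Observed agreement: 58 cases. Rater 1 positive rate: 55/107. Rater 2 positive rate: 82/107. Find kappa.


P_o = 58/107 = 0.542056
P_e = (55*82 + 52*25) / 11449 = 0.507468
kappa = (P_o - P_e) / (1 - P_e)
kappa = (0.542056 - 0.507468) / (1 - 0.507468)
kappa = 0.0702

0.0702


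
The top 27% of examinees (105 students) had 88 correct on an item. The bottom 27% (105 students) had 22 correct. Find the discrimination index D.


p_upper = 88/105 = 0.8381
p_lower = 22/105 = 0.2095
D = 0.8381 - 0.2095 = 0.6286

0.6286


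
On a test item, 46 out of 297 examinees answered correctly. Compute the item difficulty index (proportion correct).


Item difficulty p = number correct / total examinees
p = 46 / 297
p = 0.1549

0.1549


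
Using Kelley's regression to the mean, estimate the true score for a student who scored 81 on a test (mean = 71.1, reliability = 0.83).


T_est = rxx * X + (1 - rxx) * mean
T_est = 0.83 * 81 + 0.17 * 71.1
T_est = 67.23 + 12.087
T_est = 79.317

79.317


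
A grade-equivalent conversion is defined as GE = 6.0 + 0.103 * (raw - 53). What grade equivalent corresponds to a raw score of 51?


raw - median = 51 - 53 = -2
slope * diff = 0.103 * -2 = -0.206
GE = 6.0 + -0.206
GE = 5.794

5.794


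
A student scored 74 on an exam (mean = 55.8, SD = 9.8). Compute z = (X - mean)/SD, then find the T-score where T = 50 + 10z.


z = (X - mean) / SD = (74 - 55.8) / 9.8
z = 18.2 / 9.8
z = 1.8571
T-score = T = 50 + 10z
Carry z at full precision (z = 18.2 / 9.8) into the conversion:
T-score = 50 + 10 * (18.2 / 9.8) = 50 + 182 / 9.8
T-score = 50 + 18.5714
T-score = 68.5714

68.5714


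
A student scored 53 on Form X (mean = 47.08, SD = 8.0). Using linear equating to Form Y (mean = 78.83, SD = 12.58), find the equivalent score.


slope = SD_Y / SD_X = 12.58 / 8.0 ~ 1.5725
intercept = mean_Y - slope * mean_X = 78.83 - (12.58 / 8.0) * 47.08 ~ 4.7967
Y = slope * X + intercept. To avoid rounding drift from the rounded slope/intercept, evaluate the equivalent form Y = mean_Y + SD_Y * (X - mean_X) / SD_X at full precision:
Y = 78.83 + 12.58 * (53 - 47.08) / 8.0
Y = 78.83 + 12.58 * 5.92 / 8.0
Y = 78.83 + 74.4736 / 8.0
Y = 78.83 + 9.3092
Y = 88.1392

88.1392


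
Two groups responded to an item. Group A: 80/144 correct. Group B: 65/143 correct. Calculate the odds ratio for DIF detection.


Odds_A = 80/64 = 1.25
Odds_B = 65/78 = 0.8333
OR = Odds_A / Odds_B = 1.25 / 0.8333
Exactly, OR = (80 * 78) / (64 * 65) = 6240 / 4160
OR = 1.5

1.5


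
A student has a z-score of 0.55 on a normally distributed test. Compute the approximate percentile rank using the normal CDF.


CDF(z) = 0.5 * (1 + erf(z/sqrt(2)))
erf(0.3889) = 0.4177
CDF = 0.7088
Percentile rank = 0.7088 * 100 = 70.88

70.88


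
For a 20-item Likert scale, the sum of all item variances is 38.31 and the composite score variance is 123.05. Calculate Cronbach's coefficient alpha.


alpha = (k/(k-1)) * (1 - sum(si^2)/s_total^2)
= (20/19) * (1 - 38.31/123.05)
alpha = 0.7249

0.7249


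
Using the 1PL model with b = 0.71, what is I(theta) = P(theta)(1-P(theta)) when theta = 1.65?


P = 1/(1+exp(-(1.65-0.71))) = 0.7191
I = P*(1-P) = 0.7191 * 0.2809
I = 0.202

0.202


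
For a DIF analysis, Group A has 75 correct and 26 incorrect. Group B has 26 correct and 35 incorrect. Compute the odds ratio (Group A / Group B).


Odds_A = 75/26 = 2.8846
Odds_B = 26/35 = 0.7429
OR = Odds_A / Odds_B = 2.8846 / 0.7429
Exactly, OR = (75 * 35) / (26 * 26) = 2625 / 676
OR = 3.8831

3.8831


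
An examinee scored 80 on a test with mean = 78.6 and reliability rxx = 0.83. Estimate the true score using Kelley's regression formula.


T_est = rxx * X + (1 - rxx) * mean
T_est = 0.83 * 80 + 0.17 * 78.6
T_est = 66.4 + 13.362
T_est = 79.762

79.762


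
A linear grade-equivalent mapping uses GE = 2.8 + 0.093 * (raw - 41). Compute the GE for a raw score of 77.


raw - median = 77 - 41 = 36
slope * diff = 0.093 * 36 = 3.348
GE = 2.8 + 3.348
GE = 6.148

6.148


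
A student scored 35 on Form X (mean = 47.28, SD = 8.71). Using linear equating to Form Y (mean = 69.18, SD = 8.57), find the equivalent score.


slope = SD_Y / SD_X = 8.57 / 8.71 ~ 0.9839
intercept = mean_Y - slope * mean_X = 69.18 - (8.57 / 8.71) * 47.28 ~ 22.66
Y = slope * X + intercept. To avoid rounding drift from the rounded slope/intercept, evaluate the equivalent form Y = mean_Y + SD_Y * (X - mean_X) / SD_X at full precision:
Y = 69.18 + 8.57 * (35 - 47.28) / 8.71
Y = 69.18 - 8.57 * 12.28 / 8.71
Y = 69.18 - 105.2396 / 8.71
Y = 69.18 - 12.0826
Y = 57.0974

57.0974


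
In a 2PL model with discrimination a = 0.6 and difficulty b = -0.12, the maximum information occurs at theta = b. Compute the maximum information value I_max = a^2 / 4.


For 2PL, max info at theta = b = -0.12
I_max = a^2 / 4 = 0.6^2 / 4
= 0.36 / 4
I_max = 0.09

0.09


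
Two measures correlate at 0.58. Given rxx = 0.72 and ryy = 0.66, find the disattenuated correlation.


r_corrected = rxy / sqrt(rxx * ryy)
= 0.58 / sqrt(0.72 * 0.66)
= 0.58 / sqrt(0.4752)
= 0.58 / 0.689348
r_corrected = 0.8414

0.8414


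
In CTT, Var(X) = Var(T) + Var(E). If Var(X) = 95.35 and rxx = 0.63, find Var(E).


var_true = rxx * var_obs = 0.63 * 95.35 = 60.0705
var_error = var_obs - var_true
var_error = 95.35 - 60.0705
var_error = 35.2795

35.2795


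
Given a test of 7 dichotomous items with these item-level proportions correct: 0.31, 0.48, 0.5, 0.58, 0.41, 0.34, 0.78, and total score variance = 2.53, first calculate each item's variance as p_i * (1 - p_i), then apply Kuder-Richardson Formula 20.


For each item, compute p_i * q_i:
  Item 1: 0.31 * 0.69 = 0.2139
  Item 2: 0.48 * 0.52 = 0.2496
  Item 3: 0.5 * 0.5 = 0.25
  Item 4: 0.58 * 0.42 = 0.2436
  Item 5: 0.41 * 0.59 = 0.2419
  Item 6: 0.34 * 0.66 = 0.2244
  Item 7: 0.78 * 0.22 = 0.1716
Sum(p_i * q_i) = 0.2139 + 0.2496 + 0.25 + 0.2436 + 0.2419 + 0.2244 + 0.1716 = 1.595
KR-20 = (k/(k-1)) * (1 - Sum(p_i*q_i) / Var_total)
= (7/6) * (1 - 1.595/2.53)
= 1.1667 * 0.3696
KR-20 = 0.4312

0.4312


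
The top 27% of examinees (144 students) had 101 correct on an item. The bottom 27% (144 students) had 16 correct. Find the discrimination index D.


p_upper = 101/144 = 0.7014
p_lower = 16/144 = 0.1111
D = 0.7014 - 0.1111 = 0.5903

0.5903


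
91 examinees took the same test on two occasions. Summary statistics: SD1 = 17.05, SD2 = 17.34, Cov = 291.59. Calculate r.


r = cov(X,Y) / (SD_X * SD_Y)
r = 291.59 / (17.05 * 17.34)
r = 291.59 / 295.647
r = 0.9863

0.9863


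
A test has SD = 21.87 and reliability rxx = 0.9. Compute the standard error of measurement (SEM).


SEM = SD * sqrt(1 - rxx)
SEM = 21.87 * sqrt(1 - 0.9)
SEM = 21.87 * sqrt(0.1) = 21.87 * 0.316228
SEM = 6.9159

6.9159


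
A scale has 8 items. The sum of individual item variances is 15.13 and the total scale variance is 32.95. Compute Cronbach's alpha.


alpha = (k/(k-1)) * (1 - sum(si^2)/s_total^2)
= (8/7) * (1 - 15.13/32.95)
alpha = 0.6181

0.6181


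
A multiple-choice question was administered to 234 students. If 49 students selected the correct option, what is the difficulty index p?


Item difficulty p = number correct / total examinees
p = 49 / 234
p = 0.2094

0.2094


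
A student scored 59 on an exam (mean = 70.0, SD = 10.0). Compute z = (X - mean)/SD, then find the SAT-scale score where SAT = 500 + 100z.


z = (X - mean) / SD = (59 - 70.0) / 10.0
z = -11.0 / 10.0
z = -1.1
SAT-scale = SAT = 500 + 100z
Carry z at full precision (z = -11.0 / 10.0) into the conversion:
SAT-scale = 500 + 100 * (-11.0 / 10.0) = 500 + -1100 / 10.0
SAT-scale = 500 + -110.0
SAT-scale = 390.0

390.0


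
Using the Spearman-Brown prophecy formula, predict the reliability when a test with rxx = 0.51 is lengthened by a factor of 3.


r_new = (n * rxx) / (1 + (n-1) * rxx)
r_new = (3 * 0.51) / (1 + 2 * 0.51)
r_new = 1.53 / 2.02
r_new = 0.7574

0.7574


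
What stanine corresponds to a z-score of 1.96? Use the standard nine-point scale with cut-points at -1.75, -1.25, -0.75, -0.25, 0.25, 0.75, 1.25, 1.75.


Stanine boundaries: [-1.75, -1.25, -0.75, -0.25, 0.25, 0.75, 1.25, 1.75]
z = 1.96
Check each boundary:
  z >= -1.75 -> could be stanine 2
  z >= -1.25 -> could be stanine 3
  z >= -0.75 -> could be stanine 4
  z >= -0.25 -> could be stanine 5
  z >= 0.25 -> could be stanine 6
  z >= 0.75 -> could be stanine 7
  z >= 1.25 -> could be stanine 8
  z >= 1.75 -> could be stanine 9
Highest qualifying boundary gives stanine = 9

9


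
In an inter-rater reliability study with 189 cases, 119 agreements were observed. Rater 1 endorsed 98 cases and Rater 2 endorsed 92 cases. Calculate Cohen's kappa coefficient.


P_o = 119/189 = 0.62963
P_e = (98*92 + 91*97) / 35721 = 0.49951
kappa = (P_o - P_e) / (1 - P_e)
kappa = (0.62963 - 0.49951) / (1 - 0.49951)
kappa = 0.26

0.26


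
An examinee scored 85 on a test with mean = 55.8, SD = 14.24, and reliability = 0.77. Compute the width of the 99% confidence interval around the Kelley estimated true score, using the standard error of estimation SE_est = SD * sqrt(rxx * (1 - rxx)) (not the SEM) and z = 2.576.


True score estimate = 0.77*85 + 0.23*55.8 = 78.284
SE_est = SD * sqrt(rxx * (1 - rxx)) = 14.24 * sqrt(0.77 * 0.23) = 14.24 * sqrt(0.1771) = 5.992655
CI = T_est +/- z * SE_est, so width = 2 * z * SE_est = 2 * 2.576 * 5.992655
Width = 30.8742

30.8742


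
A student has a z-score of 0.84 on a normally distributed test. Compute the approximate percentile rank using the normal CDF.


CDF(z) = 0.5 * (1 + erf(z/sqrt(2)))
erf(0.594) = 0.5991
CDF = 0.7995
Percentile rank = 0.7995 * 100 = 79.95

79.95


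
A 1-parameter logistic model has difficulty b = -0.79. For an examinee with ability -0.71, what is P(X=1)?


theta - b = -0.71 - -0.79 = 0.08
exp(-(theta - b)) = exp(-0.08) = 0.9231
P = 1 / (1 + 0.9231)
P = 0.52

0.52


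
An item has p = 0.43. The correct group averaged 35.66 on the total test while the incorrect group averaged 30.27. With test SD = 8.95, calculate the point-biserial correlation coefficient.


q = 1 - p = 0.57
rpb = ((M1 - M0) / SD) * sqrt(p * q)
rpb = ((35.66 - 30.27) / 8.95) * sqrt(0.43 * 0.57)
rpb = 0.2982

0.2982


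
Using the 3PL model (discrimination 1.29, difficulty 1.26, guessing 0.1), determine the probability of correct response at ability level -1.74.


logit = 1.29*(-1.74 - 1.26) = -3.87
P* = 1/(1 + exp(--3.87)) = 0.0204
P = 0.1 + (1 - 0.1) * 0.0204
P = 0.1184

0.1184


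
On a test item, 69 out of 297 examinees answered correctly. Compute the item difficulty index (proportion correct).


Item difficulty p = number correct / total examinees
p = 69 / 297
p = 0.2323

0.2323


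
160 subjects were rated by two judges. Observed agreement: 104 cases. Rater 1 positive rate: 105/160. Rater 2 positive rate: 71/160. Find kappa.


P_o = 104/160 = 0.65
P_e = (105*71 + 55*89) / 25600 = 0.482422
kappa = (P_o - P_e) / (1 - P_e)
kappa = (0.65 - 0.482422) / (1 - 0.482422)
kappa = 0.3238

0.3238


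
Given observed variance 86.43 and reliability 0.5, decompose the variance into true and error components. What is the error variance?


var_true = rxx * var_obs = 0.5 * 86.43 = 43.215
var_error = var_obs - var_true
var_error = 86.43 - 43.215
var_error = 43.215

43.215


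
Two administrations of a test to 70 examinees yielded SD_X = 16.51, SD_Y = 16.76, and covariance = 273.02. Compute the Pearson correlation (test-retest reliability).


r = cov(X,Y) / (SD_X * SD_Y)
r = 273.02 / (16.51 * 16.76)
r = 273.02 / 276.7076
r = 0.9867

0.9867


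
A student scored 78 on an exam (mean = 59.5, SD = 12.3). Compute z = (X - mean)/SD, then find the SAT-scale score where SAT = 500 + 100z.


z = (X - mean) / SD = (78 - 59.5) / 12.3
z = 18.5 / 12.3
z = 1.5041
SAT-scale = SAT = 500 + 100z
Carry z at full precision (z = 18.5 / 12.3) into the conversion:
SAT-scale = 500 + 100 * (18.5 / 12.3) = 500 + 1850 / 12.3
SAT-scale = 500 + 150.4065
SAT-scale = 650.4065

650.4065


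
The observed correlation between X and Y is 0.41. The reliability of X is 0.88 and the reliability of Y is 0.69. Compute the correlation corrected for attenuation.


r_corrected = rxy / sqrt(rxx * ryy)
= 0.41 / sqrt(0.88 * 0.69)
= 0.41 / sqrt(0.6072)
= 0.41 / 0.77923
r_corrected = 0.5262

0.5262


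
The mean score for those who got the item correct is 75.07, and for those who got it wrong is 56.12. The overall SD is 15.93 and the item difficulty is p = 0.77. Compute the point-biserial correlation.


q = 1 - p = 0.23
rpb = ((M1 - M0) / SD) * sqrt(p * q)
rpb = ((75.07 - 56.12) / 15.93) * sqrt(0.77 * 0.23)
rpb = 0.5006

0.5006


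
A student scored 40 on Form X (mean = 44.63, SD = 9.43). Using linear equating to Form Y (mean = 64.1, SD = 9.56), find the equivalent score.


slope = SD_Y / SD_X = 9.56 / 9.43 ~ 1.0138
intercept = mean_Y - slope * mean_X = 64.1 - (9.56 / 9.43) * 44.63 ~ 18.8547
Y = slope * X + intercept. To avoid rounding drift from the rounded slope/intercept, evaluate the equivalent form Y = mean_Y + SD_Y * (X - mean_X) / SD_X at full precision:
Y = 64.1 + 9.56 * (40 - 44.63) / 9.43
Y = 64.1 - 9.56 * 4.63 / 9.43
Y = 64.1 - 44.2628 / 9.43
Y = 64.1 - 4.6938
Y = 59.4062

59.4062


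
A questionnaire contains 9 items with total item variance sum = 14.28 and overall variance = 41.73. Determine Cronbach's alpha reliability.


alpha = (k/(k-1)) * (1 - sum(si^2)/s_total^2)
= (9/8) * (1 - 14.28/41.73)
alpha = 0.74

0.74


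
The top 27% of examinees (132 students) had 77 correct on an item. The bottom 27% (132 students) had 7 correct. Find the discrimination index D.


p_upper = 77/132 = 0.5833
p_lower = 7/132 = 0.053
D = 0.5833 - 0.053 = 0.5303

0.5303


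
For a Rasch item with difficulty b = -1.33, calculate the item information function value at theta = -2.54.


P = 1/(1+exp(-(-2.54--1.33))) = 0.2297
I = P*(1-P) = 0.2297 * 0.7703
I = 0.1769

0.1769


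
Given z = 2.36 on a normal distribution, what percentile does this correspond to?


CDF(z) = 0.5 * (1 + erf(z/sqrt(2)))
erf(1.6688) = 0.9817
CDF = 0.9909
Percentile rank = 0.9909 * 100 = 99.09

99.09


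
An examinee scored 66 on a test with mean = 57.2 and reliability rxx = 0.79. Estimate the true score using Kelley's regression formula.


T_est = rxx * X + (1 - rxx) * mean
T_est = 0.79 * 66 + 0.21 * 57.2
T_est = 52.14 + 12.012
T_est = 64.152

64.152


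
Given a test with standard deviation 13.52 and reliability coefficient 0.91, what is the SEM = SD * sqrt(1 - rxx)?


SEM = SD * sqrt(1 - rxx)
SEM = 13.52 * sqrt(1 - 0.91)
SEM = 13.52 * sqrt(0.09) = 13.52 * 0.3
SEM = 4.056

4.056


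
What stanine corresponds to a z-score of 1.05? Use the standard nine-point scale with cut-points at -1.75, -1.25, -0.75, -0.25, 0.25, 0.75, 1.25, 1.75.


Stanine boundaries: [-1.75, -1.25, -0.75, -0.25, 0.25, 0.75, 1.25, 1.75]
z = 1.05
Check each boundary:
  z >= -1.75 -> could be stanine 2
  z >= -1.25 -> could be stanine 3
  z >= -0.75 -> could be stanine 4
  z >= -0.25 -> could be stanine 5
  z >= 0.25 -> could be stanine 6
  z >= 0.75 -> could be stanine 7
  z < 1.25
  z < 1.75
Highest qualifying boundary gives stanine = 7

7


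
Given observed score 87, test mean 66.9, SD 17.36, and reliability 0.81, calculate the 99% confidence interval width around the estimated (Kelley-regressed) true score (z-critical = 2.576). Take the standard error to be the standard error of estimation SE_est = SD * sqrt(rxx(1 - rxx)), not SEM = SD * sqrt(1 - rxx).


True score estimate = 0.81*87 + 0.19*66.9 = 83.181
SE_est = SD * sqrt(rxx * (1 - rxx)) = 17.36 * sqrt(0.81 * 0.19) = 17.36 * sqrt(0.1539) = 6.810344
CI = T_est +/- z * SE_est, so width = 2 * z * SE_est = 2 * 2.576 * 6.810344
Width = 35.0869

35.0869


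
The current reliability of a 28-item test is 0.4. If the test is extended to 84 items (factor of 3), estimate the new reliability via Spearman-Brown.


r_new = (n * rxx) / (1 + (n-1) * rxx)
r_new = (3 * 0.4) / (1 + 2 * 0.4)
r_new = 1.2 / 1.8
r_new = 0.6667

0.6667


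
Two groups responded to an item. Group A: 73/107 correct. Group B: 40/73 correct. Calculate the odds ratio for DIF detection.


Odds_A = 73/34 = 2.1471
Odds_B = 40/33 = 1.2121
OR = Odds_A / Odds_B = 2.1471 / 1.2121
Exactly, OR = (73 * 33) / (34 * 40) = 2409 / 1360
OR = 1.7713

1.7713


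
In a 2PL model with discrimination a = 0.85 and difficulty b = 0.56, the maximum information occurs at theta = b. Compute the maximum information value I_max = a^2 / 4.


For 2PL, max info at theta = b = 0.56
I_max = a^2 / 4 = 0.85^2 / 4
= 0.7225 / 4
I_max = 0.1806

0.1806


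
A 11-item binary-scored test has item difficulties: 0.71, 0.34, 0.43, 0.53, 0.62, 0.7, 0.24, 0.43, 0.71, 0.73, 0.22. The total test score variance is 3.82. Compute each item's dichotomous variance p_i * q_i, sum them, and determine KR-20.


For each item, compute p_i * q_i:
  Item 1: 0.71 * 0.29 = 0.2059
  Item 2: 0.34 * 0.66 = 0.2244
  Item 3: 0.43 * 0.57 = 0.2451
  Item 4: 0.53 * 0.47 = 0.2491
  Item 5: 0.62 * 0.38 = 0.2356
  Item 6: 0.7 * 0.3 = 0.21
  Item 7: 0.24 * 0.76 = 0.1824
  Item 8: 0.43 * 0.57 = 0.2451
  Item 9: 0.71 * 0.29 = 0.2059
  Item 10: 0.73 * 0.27 = 0.1971
  Item 11: 0.22 * 0.78 = 0.1716
Sum(p_i * q_i) = 0.2059 + 0.2244 + 0.2451 + 0.2491 + 0.2356 + 0.21 + 0.1824 + 0.2451 + 0.2059 + 0.1971 + 0.1716 = 2.3722
KR-20 = (k/(k-1)) * (1 - Sum(p_i*q_i) / Var_total)
= (11/10) * (1 - 2.3722/3.82)
= 1.1 * 0.379
KR-20 = 0.4169

0.4169


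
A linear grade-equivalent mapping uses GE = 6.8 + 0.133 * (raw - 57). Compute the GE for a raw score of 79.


raw - median = 79 - 57 = 22
slope * diff = 0.133 * 22 = 2.926
GE = 6.8 + 2.926
GE = 9.726

9.726


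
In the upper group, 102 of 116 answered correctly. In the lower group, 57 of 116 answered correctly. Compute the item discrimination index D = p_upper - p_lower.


p_upper = 102/116 = 0.8793
p_lower = 57/116 = 0.4914
D = 0.8793 - 0.4914 = 0.3879

0.3879


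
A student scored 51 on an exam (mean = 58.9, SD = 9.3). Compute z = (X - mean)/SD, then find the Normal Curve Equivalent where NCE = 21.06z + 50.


z = (X - mean) / SD = (51 - 58.9) / 9.3
z = -7.9 / 9.3
z = -0.8495
NCE = NCE = 21.06z + 50
Carry z at full precision (z = -7.9 / 9.3) into the conversion:
NCE = 21.06 * (-7.9 / 9.3) + 50 = -166.374 / 9.3 + 50
NCE = -17.8897 + 50
NCE = 32.1103

32.1103


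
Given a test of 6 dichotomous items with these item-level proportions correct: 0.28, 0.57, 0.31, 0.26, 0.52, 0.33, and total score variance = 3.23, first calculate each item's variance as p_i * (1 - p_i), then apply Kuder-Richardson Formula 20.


For each item, compute p_i * q_i:
  Item 1: 0.28 * 0.72 = 0.2016
  Item 2: 0.57 * 0.43 = 0.2451
  Item 3: 0.31 * 0.69 = 0.2139
  Item 4: 0.26 * 0.74 = 0.1924
  Item 5: 0.52 * 0.48 = 0.2496
  Item 6: 0.33 * 0.67 = 0.2211
Sum(p_i * q_i) = 0.2016 + 0.2451 + 0.2139 + 0.1924 + 0.2496 + 0.2211 = 1.3237
KR-20 = (k/(k-1)) * (1 - Sum(p_i*q_i) / Var_total)
= (6/5) * (1 - 1.3237/3.23)
= 1.2 * 0.5902
KR-20 = 0.7082

0.7082


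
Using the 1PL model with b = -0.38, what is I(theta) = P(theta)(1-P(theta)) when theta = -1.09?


P = 1/(1+exp(-(-1.09--0.38))) = 0.3296
I = P*(1-P) = 0.3296 * 0.6704
I = 0.221

0.221


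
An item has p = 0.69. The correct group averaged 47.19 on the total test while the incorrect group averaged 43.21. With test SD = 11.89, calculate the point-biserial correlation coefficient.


q = 1 - p = 0.31
rpb = ((M1 - M0) / SD) * sqrt(p * q)
rpb = ((47.19 - 43.21) / 11.89) * sqrt(0.69 * 0.31)
rpb = 0.1548

0.1548


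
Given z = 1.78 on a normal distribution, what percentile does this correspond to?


CDF(z) = 0.5 * (1 + erf(z/sqrt(2)))
erf(1.2587) = 0.9249
CDF = 0.9625
Percentile rank = 0.9625 * 100 = 96.25

96.25


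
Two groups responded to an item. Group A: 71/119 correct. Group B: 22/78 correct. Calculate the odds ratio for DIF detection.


Odds_A = 71/48 = 1.4792
Odds_B = 22/56 = 0.3929
OR = Odds_A / Odds_B = 1.4792 / 0.3929
Exactly, OR = (71 * 56) / (48 * 22) = 3976 / 1056
OR = 3.7652

3.7652


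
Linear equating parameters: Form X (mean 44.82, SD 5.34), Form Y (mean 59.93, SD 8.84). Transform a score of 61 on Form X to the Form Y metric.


slope = SD_Y / SD_X = 8.84 / 5.34 ~ 1.6554
intercept = mean_Y - slope * mean_X = 59.93 - (8.84 / 5.34) * 44.82 ~ -14.2664
Y = slope * X + intercept. To avoid rounding drift from the rounded slope/intercept, evaluate the equivalent form Y = mean_Y + SD_Y * (X - mean_X) / SD_X at full precision:
Y = 59.93 + 8.84 * (61 - 44.82) / 5.34
Y = 59.93 + 8.84 * 16.18 / 5.34
Y = 59.93 + 143.0312 / 5.34
Y = 59.93 + 26.7849
Y = 86.7149

86.7149


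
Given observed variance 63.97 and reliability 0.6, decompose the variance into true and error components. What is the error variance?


var_true = rxx * var_obs = 0.6 * 63.97 = 38.382
var_error = var_obs - var_true
var_error = 63.97 - 38.382
var_error = 25.588

25.588


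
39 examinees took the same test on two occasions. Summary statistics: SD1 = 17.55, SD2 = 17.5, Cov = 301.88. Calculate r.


r = cov(X,Y) / (SD_X * SD_Y)
r = 301.88 / (17.55 * 17.5)
r = 301.88 / 307.125
r = 0.9829

0.9829


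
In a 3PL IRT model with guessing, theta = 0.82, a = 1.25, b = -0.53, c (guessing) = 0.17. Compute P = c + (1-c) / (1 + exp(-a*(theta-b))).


logit = 1.25*(0.82 - -0.53) = 1.6875
P* = 1/(1 + exp(-1.6875)) = 0.8439
P = 0.17 + (1 - 0.17) * 0.8439
P = 0.8704

0.8704


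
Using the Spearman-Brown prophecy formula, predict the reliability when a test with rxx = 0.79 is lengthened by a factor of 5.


r_new = (n * rxx) / (1 + (n-1) * rxx)
r_new = (5 * 0.79) / (1 + 4 * 0.79)
r_new = 3.95 / 4.16
r_new = 0.9495

0.9495


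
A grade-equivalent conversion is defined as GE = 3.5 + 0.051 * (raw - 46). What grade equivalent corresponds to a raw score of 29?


raw - median = 29 - 46 = -17
slope * diff = 0.051 * -17 = -0.867
GE = 3.5 + -0.867
GE = 2.633

2.633


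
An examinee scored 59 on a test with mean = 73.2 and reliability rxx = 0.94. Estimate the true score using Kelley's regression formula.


T_est = rxx * X + (1 - rxx) * mean
T_est = 0.94 * 59 + 0.06 * 73.2
T_est = 55.46 + 4.392
T_est = 59.852

59.852


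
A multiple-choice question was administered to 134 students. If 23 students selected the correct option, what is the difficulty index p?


Item difficulty p = number correct / total examinees
p = 23 / 134
p = 0.1716

0.1716


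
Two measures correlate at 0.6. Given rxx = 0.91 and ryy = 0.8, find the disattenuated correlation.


r_corrected = rxy / sqrt(rxx * ryy)
= 0.6 / sqrt(0.91 * 0.8)
= 0.6 / sqrt(0.728)
= 0.6 / 0.853229
r_corrected = 0.7032

0.7032


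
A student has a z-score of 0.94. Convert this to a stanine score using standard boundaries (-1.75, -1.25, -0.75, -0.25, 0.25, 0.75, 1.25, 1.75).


Stanine boundaries: [-1.75, -1.25, -0.75, -0.25, 0.25, 0.75, 1.25, 1.75]
z = 0.94
Check each boundary:
  z >= -1.75 -> could be stanine 2
  z >= -1.25 -> could be stanine 3
  z >= -0.75 -> could be stanine 4
  z >= -0.25 -> could be stanine 5
  z >= 0.25 -> could be stanine 6
  z >= 0.75 -> could be stanine 7
  z < 1.25
  z < 1.75
Highest qualifying boundary gives stanine = 7

7


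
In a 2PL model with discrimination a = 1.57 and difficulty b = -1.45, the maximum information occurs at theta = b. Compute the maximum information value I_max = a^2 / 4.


For 2PL, max info at theta = b = -1.45
I_max = a^2 / 4 = 1.57^2 / 4
= 2.4649 / 4
I_max = 0.6162

0.6162


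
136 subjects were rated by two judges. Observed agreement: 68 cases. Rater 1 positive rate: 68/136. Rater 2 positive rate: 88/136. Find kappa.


P_o = 68/136 = 0.5
P_e = (68*88 + 68*48) / 18496 = 0.5
kappa = (P_o - P_e) / (1 - P_e)
kappa = (0.5 - 0.5) / (1 - 0.5)
kappa = 0.0

0.0


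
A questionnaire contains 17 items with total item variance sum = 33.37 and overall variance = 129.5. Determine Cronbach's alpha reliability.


alpha = (k/(k-1)) * (1 - sum(si^2)/s_total^2)
= (17/16) * (1 - 33.37/129.5)
alpha = 0.7887

0.7887


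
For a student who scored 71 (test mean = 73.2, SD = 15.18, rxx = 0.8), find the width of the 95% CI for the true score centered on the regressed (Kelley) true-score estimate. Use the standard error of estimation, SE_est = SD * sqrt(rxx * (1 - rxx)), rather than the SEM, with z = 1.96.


True score estimate = 0.8*71 + 0.2*73.2 = 71.44
SE_est = SD * sqrt(rxx * (1 - rxx)) = 15.18 * sqrt(0.8 * 0.2) = 15.18 * sqrt(0.16) = 6.072
CI = T_est +/- z * SE_est, so width = 2 * z * SE_est = 2 * 1.96 * 6.072
Width = 23.8022

23.8022


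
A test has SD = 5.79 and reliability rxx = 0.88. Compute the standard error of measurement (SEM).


SEM = SD * sqrt(1 - rxx)
SEM = 5.79 * sqrt(1 - 0.88)
SEM = 5.79 * sqrt(0.12) = 5.79 * 0.34641
SEM = 2.0057

2.0057


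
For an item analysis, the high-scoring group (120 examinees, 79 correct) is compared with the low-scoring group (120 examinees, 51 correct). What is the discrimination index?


p_upper = 79/120 = 0.6583
p_lower = 51/120 = 0.425
D = 0.6583 - 0.425 = 0.2333

0.2333


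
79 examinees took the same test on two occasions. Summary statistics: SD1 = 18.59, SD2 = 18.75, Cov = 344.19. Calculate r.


r = cov(X,Y) / (SD_X * SD_Y)
r = 344.19 / (18.59 * 18.75)
r = 344.19 / 348.5625
r = 0.9875

0.9875


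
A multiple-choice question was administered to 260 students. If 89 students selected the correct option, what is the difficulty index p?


Item difficulty p = number correct / total examinees
p = 89 / 260
p = 0.3423

0.3423


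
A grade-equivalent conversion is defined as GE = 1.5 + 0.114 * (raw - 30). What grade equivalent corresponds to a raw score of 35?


raw - median = 35 - 30 = 5
slope * diff = 0.114 * 5 = 0.57
GE = 1.5 + 0.57
GE = 2.07

2.07


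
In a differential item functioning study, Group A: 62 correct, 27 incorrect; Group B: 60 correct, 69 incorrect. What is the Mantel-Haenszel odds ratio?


Odds_A = 62/27 = 2.2963
Odds_B = 60/69 = 0.8696
OR = Odds_A / Odds_B = 2.2963 / 0.8696
Exactly, OR = (62 * 69) / (27 * 60) = 4278 / 1620
OR = 2.6407

2.6407


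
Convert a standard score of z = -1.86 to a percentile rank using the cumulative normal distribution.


CDF(z) = 0.5 * (1 + erf(z/sqrt(2)))
erf(-1.3152) = -0.9371
CDF = 0.0314
Percentile rank = 0.0314 * 100 = 3.14

3.14


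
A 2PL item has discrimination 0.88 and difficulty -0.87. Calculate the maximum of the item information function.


For 2PL, max info at theta = b = -0.87
I_max = a^2 / 4 = 0.88^2 / 4
= 0.7744 / 4
I_max = 0.1936

0.1936


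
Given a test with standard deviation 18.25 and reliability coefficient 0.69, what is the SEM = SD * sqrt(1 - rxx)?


SEM = SD * sqrt(1 - rxx)
SEM = 18.25 * sqrt(1 - 0.69)
SEM = 18.25 * sqrt(0.31) = 18.25 * 0.556776
SEM = 10.1612

10.1612


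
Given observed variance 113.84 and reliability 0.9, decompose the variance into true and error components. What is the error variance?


var_true = rxx * var_obs = 0.9 * 113.84 = 102.456
var_error = var_obs - var_true
var_error = 113.84 - 102.456
var_error = 11.384

11.384


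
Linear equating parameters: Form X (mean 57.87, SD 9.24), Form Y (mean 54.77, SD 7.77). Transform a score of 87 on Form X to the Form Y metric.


slope = SD_Y / SD_X = 7.77 / 9.24 ~ 0.8409
intercept = mean_Y - slope * mean_X = 54.77 - (7.77 / 9.24) * 57.87 ~ 6.1066
Y = slope * X + intercept. To avoid rounding drift from the rounded slope/intercept, evaluate the equivalent form Y = mean_Y + SD_Y * (X - mean_X) / SD_X at full precision:
Y = 54.77 + 7.77 * (87 - 57.87) / 9.24
Y = 54.77 + 7.77 * 29.13 / 9.24
Y = 54.77 + 226.3401 / 9.24
Y = 54.77 + 24.4957
Y = 79.2657

79.2657


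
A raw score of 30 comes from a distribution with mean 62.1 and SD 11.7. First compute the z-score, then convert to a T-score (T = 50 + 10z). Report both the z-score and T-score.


z = (X - mean) / SD = (30 - 62.1) / 11.7
z = -32.1 / 11.7
z = -2.7436
T-score = T = 50 + 10z
Carry z at full precision (z = -32.1 / 11.7) into the conversion:
T-score = 50 + 10 * (-32.1 / 11.7) = 50 + -321 / 11.7
T-score = 50 + -27.4359
T-score = 22.5641

22.5641


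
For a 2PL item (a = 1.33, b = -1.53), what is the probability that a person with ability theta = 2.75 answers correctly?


a*(theta - b) = 1.33 * (2.75 - -1.53) = 5.6924
exp(-5.6924) = 0.0034
P = 1 / (1 + 0.0034)
P = 0.9966

0.9966


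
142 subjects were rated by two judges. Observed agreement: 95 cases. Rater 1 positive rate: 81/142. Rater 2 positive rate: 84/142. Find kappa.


P_o = 95/142 = 0.669014
P_e = (81*84 + 61*58) / 20164 = 0.512894
kappa = (P_o - P_e) / (1 - P_e)
kappa = (0.669014 - 0.512894) / (1 - 0.512894)
kappa = 0.3205

0.3205


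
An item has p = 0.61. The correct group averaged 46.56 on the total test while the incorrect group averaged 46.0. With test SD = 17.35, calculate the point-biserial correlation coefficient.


q = 1 - p = 0.39
rpb = ((M1 - M0) / SD) * sqrt(p * q)
rpb = ((46.56 - 46.0) / 17.35) * sqrt(0.61 * 0.39)
rpb = 0.0157

0.0157


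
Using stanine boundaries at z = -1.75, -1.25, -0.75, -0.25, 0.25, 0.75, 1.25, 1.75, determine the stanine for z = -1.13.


Stanine boundaries: [-1.75, -1.25, -0.75, -0.25, 0.25, 0.75, 1.25, 1.75]
z = -1.13
Check each boundary:
  z >= -1.75 -> could be stanine 2
  z >= -1.25 -> could be stanine 3
  z < -0.75
  z < -0.25
  z < 0.25
  z < 0.75
  z < 1.25
  z < 1.75
Highest qualifying boundary gives stanine = 3

3


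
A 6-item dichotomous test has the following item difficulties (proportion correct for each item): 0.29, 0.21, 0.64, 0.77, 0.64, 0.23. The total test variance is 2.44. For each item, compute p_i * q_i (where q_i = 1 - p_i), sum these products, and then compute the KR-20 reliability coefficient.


For each item, compute p_i * q_i:
  Item 1: 0.29 * 0.71 = 0.2059
  Item 2: 0.21 * 0.79 = 0.1659
  Item 3: 0.64 * 0.36 = 0.2304
  Item 4: 0.77 * 0.23 = 0.1771
  Item 5: 0.64 * 0.36 = 0.2304
  Item 6: 0.23 * 0.77 = 0.1771
Sum(p_i * q_i) = 0.2059 + 0.1659 + 0.2304 + 0.1771 + 0.2304 + 0.1771 = 1.1868
KR-20 = (k/(k-1)) * (1 - Sum(p_i*q_i) / Var_total)
= (6/5) * (1 - 1.1868/2.44)
= 1.2 * 0.5136
KR-20 = 0.6163

0.6163


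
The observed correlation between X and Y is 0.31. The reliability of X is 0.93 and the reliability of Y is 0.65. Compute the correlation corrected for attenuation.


r_corrected = rxy / sqrt(rxx * ryy)
= 0.31 / sqrt(0.93 * 0.65)
= 0.31 / sqrt(0.6045)
= 0.31 / 0.777496
r_corrected = 0.3987

0.3987


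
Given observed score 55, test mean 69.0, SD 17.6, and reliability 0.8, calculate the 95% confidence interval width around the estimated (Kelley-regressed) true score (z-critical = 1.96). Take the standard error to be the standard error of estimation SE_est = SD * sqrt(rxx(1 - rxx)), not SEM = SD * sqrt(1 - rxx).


True score estimate = 0.8*55 + 0.2*69.0 = 57.8
SE_est = SD * sqrt(rxx * (1 - rxx)) = 17.6 * sqrt(0.8 * 0.2) = 17.6 * sqrt(0.16) = 7.04
CI = T_est +/- z * SE_est, so width = 2 * z * SE_est = 2 * 1.96 * 7.04
Width = 27.5968

27.5968


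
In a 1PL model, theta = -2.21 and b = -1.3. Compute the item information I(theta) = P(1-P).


P = 1/(1+exp(-(-2.21--1.3))) = 0.287
I = P*(1-P) = 0.287 * 0.713
I = 0.2046

0.2046


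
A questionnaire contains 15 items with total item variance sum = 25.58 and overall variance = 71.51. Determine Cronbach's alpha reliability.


alpha = (k/(k-1)) * (1 - sum(si^2)/s_total^2)
= (15/14) * (1 - 25.58/71.51)
alpha = 0.6882

0.6882


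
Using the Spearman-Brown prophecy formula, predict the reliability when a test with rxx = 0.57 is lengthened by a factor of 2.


r_new = (n * rxx) / (1 + (n-1) * rxx)
r_new = (2 * 0.57) / (1 + 1 * 0.57)
r_new = 1.14 / 1.57
r_new = 0.7261

0.7261


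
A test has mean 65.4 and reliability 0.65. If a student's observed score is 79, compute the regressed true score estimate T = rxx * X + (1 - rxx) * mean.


T_est = rxx * X + (1 - rxx) * mean
T_est = 0.65 * 79 + 0.35 * 65.4
T_est = 51.35 + 22.89
T_est = 74.24

74.24


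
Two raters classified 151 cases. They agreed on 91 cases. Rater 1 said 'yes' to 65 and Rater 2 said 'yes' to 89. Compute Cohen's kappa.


P_o = 91/151 = 0.602649
P_e = (65*89 + 86*62) / 22801 = 0.487566
kappa = (P_o - P_e) / (1 - P_e)
kappa = (0.602649 - 0.487566) / (1 - 0.487566)
kappa = 0.2246

0.2246


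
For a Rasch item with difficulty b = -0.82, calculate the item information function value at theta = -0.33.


P = 1/(1+exp(-(-0.33--0.82))) = 0.6201
I = P*(1-P) = 0.6201 * 0.3799
I = 0.2356

0.2356


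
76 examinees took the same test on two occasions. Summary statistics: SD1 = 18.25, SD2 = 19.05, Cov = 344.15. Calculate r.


r = cov(X,Y) / (SD_X * SD_Y)
r = 344.15 / (18.25 * 19.05)
r = 344.15 / 347.6625
r = 0.9899

0.9899


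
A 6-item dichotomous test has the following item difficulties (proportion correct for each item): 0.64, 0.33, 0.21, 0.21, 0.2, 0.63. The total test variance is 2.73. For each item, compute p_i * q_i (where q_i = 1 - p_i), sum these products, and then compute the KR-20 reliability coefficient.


For each item, compute p_i * q_i:
  Item 1: 0.64 * 0.36 = 0.2304
  Item 2: 0.33 * 0.67 = 0.2211
  Item 3: 0.21 * 0.79 = 0.1659
  Item 4: 0.21 * 0.79 = 0.1659
  Item 5: 0.2 * 0.8 = 0.16
  Item 6: 0.63 * 0.37 = 0.2331
Sum(p_i * q_i) = 0.2304 + 0.2211 + 0.1659 + 0.1659 + 0.16 + 0.2331 = 1.1764
KR-20 = (k/(k-1)) * (1 - Sum(p_i*q_i) / Var_total)
= (6/5) * (1 - 1.1764/2.73)
= 1.2 * 0.5691
KR-20 = 0.6829

0.6829


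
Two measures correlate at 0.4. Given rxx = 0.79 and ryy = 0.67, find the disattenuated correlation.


r_corrected = rxy / sqrt(rxx * ryy)
= 0.4 / sqrt(0.79 * 0.67)
= 0.4 / sqrt(0.5293)
= 0.4 / 0.72753
r_corrected = 0.5498

0.5498


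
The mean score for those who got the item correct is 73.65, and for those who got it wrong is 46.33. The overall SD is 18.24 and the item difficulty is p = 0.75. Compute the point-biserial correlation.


q = 1 - p = 0.25
rpb = ((M1 - M0) / SD) * sqrt(p * q)
rpb = ((73.65 - 46.33) / 18.24) * sqrt(0.75 * 0.25)
rpb = 0.6486

0.6486


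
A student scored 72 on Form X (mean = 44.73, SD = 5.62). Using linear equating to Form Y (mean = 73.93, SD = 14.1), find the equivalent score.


slope = SD_Y / SD_X = 14.1 / 5.62 ~ 2.5089
intercept = mean_Y - slope * mean_X = 73.93 - (14.1 / 5.62) * 44.73 ~ -38.293
Y = slope * X + intercept. To avoid rounding drift from the rounded slope/intercept, evaluate the equivalent form Y = mean_Y + SD_Y * (X - mean_X) / SD_X at full precision:
Y = 73.93 + 14.1 * (72 - 44.73) / 5.62
Y = 73.93 + 14.1 * 27.27 / 5.62
Y = 73.93 + 384.507 / 5.62
Y = 73.93 + 68.4176
Y = 142.3476

142.3476


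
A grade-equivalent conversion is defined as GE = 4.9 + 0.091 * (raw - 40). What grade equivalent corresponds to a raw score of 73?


raw - median = 73 - 40 = 33
slope * diff = 0.091 * 33 = 3.003
GE = 4.9 + 3.003
GE = 7.903

7.903


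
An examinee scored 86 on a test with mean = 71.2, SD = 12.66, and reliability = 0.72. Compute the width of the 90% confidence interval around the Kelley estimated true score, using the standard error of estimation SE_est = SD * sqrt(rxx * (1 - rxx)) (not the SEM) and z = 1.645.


True score estimate = 0.72*86 + 0.28*71.2 = 81.856
SE_est = SD * sqrt(rxx * (1 - rxx)) = 12.66 * sqrt(0.72 * 0.28) = 12.66 * sqrt(0.2016) = 5.684326
CI = T_est +/- z * SE_est, so width = 2 * z * SE_est = 2 * 1.645 * 5.684326
Width = 18.7014

18.7014


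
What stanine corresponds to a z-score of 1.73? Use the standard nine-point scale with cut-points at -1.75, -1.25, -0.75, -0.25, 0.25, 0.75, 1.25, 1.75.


Stanine boundaries: [-1.75, -1.25, -0.75, -0.25, 0.25, 0.75, 1.25, 1.75]
z = 1.73
Check each boundary:
  z >= -1.75 -> could be stanine 2
  z >= -1.25 -> could be stanine 3
  z >= -0.75 -> could be stanine 4
  z >= -0.25 -> could be stanine 5
  z >= 0.25 -> could be stanine 6
  z >= 0.75 -> could be stanine 7
  z >= 1.25 -> could be stanine 8
  z < 1.75
Highest qualifying boundary gives stanine = 8

8


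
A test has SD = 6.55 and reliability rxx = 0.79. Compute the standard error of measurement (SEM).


SEM = SD * sqrt(1 - rxx)
SEM = 6.55 * sqrt(1 - 0.79)
SEM = 6.55 * sqrt(0.21) = 6.55 * 0.458258
SEM = 3.0016

3.0016


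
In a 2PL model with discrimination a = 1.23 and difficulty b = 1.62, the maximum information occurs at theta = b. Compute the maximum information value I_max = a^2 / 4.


For 2PL, max info at theta = b = 1.62
I_max = a^2 / 4 = 1.23^2 / 4
= 1.5129 / 4
I_max = 0.3782

0.3782


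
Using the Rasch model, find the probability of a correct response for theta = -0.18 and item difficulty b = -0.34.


theta - b = -0.18 - -0.34 = 0.16
exp(-(theta - b)) = exp(-0.16) = 0.8521
P = 1 / (1 + 0.8521)
P = 0.5399

0.5399


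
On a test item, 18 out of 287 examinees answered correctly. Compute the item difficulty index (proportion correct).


Item difficulty p = number correct / total examinees
p = 18 / 287
p = 0.0627

0.0627


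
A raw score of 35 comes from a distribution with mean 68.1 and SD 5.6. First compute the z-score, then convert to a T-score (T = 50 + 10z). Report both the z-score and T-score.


z = (X - mean) / SD = (35 - 68.1) / 5.6
z = -33.1 / 5.6
z = -5.9107
T-score = T = 50 + 10z
Carry z at full precision (z = -33.1 / 5.6) into the conversion:
T-score = 50 + 10 * (-33.1 / 5.6) = 50 + -331 / 5.6
T-score = 50 + -59.1071
T-score = -9.1071

-9.1071


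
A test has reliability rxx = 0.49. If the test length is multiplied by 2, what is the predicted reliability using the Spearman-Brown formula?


r_new = (n * rxx) / (1 + (n-1) * rxx)
r_new = (2 * 0.49) / (1 + 1 * 0.49)
r_new = 0.98 / 1.49
r_new = 0.6577

0.6577


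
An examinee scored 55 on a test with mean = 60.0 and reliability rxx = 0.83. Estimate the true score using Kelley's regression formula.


T_est = rxx * X + (1 - rxx) * mean
T_est = 0.83 * 55 + 0.17 * 60.0
T_est = 45.65 + 10.2
T_est = 55.85

55.85


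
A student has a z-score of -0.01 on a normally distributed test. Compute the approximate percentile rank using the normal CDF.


CDF(z) = 0.5 * (1 + erf(z/sqrt(2)))
erf(-0.0071) = -0.008
CDF = 0.496
Percentile rank = 0.496 * 100 = 49.6

49.6


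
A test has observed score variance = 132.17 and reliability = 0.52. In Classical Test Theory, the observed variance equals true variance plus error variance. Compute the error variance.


var_true = rxx * var_obs = 0.52 * 132.17 = 68.7284
var_error = var_obs - var_true
var_error = 132.17 - 68.7284
var_error = 63.4416

63.4416


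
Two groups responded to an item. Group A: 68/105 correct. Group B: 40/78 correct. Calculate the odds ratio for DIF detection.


Odds_A = 68/37 = 1.8378
Odds_B = 40/38 = 1.0526
OR = Odds_A / Odds_B = 1.8378 / 1.0526
Exactly, OR = (68 * 38) / (37 * 40) = 2584 / 1480
OR = 1.7459

1.7459


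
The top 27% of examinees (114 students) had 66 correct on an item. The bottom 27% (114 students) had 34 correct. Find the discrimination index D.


p_upper = 66/114 = 0.5789
p_lower = 34/114 = 0.2982
D = 0.5789 - 0.2982 = 0.2807

0.2807


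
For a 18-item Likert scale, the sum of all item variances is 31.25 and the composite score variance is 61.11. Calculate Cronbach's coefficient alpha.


alpha = (k/(k-1)) * (1 - sum(si^2)/s_total^2)
= (18/17) * (1 - 31.25/61.11)
alpha = 0.5174

0.5174


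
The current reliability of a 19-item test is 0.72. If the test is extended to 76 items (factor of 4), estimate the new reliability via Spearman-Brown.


r_new = (n * rxx) / (1 + (n-1) * rxx)
r_new = (4 * 0.72) / (1 + 3 * 0.72)
r_new = 2.88 / 3.16
r_new = 0.9114

0.9114
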